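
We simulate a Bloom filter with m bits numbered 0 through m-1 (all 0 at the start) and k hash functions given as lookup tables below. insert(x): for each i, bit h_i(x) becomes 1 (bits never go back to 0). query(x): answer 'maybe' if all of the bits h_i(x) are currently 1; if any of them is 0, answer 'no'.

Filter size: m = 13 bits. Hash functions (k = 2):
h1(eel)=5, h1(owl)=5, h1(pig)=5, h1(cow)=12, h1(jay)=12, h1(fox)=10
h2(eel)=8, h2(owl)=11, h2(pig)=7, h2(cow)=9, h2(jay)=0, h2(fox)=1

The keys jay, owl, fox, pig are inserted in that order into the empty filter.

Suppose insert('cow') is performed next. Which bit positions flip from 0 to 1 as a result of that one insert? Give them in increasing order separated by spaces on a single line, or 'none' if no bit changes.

Answer: 9

Derivation:
Start: bits=0000000000000
After insert 'jay': sets bits 0 12 -> bits=1000000000001
After insert 'owl': sets bits 5 11 -> bits=1000010000011
After insert 'fox': sets bits 1 10 -> bits=1100010000111
After insert 'pig': sets bits 5 7 -> bits=1100010100111
insert 'cow' would touch bits 9 12; currently bit9=0, bit12=1
Bits that are 0 among those (would change 0->1): 9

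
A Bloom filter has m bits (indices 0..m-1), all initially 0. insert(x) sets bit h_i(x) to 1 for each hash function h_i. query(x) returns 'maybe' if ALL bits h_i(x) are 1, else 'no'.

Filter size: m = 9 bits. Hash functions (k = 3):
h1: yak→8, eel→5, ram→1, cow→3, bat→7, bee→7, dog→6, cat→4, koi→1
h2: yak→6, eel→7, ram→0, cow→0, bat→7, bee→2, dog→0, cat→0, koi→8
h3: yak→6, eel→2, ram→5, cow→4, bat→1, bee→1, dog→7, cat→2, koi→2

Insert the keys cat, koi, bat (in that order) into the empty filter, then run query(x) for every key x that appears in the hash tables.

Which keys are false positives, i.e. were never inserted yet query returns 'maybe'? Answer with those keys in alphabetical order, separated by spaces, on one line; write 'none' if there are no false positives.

Answer: bee

Derivation:
Start: bits=000000000
After insert 'cat': sets bits 0 2 4 -> bits=101010000
After insert 'koi': sets bits 1 2 8 -> bits=111010001
After insert 'bat': sets bits 1 7 -> bits=111010011
Not inserted: bee cow dog eel ram yak — query each against bits=111010011:
query bee: checks bit1=1, bit2=1, bit7=1 (all 1) -> maybe => FALSE POSITIVE
query cow: checks bit0=1, bit3=0, bit4=1 (has a 0) -> no => not a false positive
query dog: checks bit0=1, bit6=0, bit7=1 (has a 0) -> no => not a false positive
query eel: checks bit2=1, bit5=0, bit7=1 (has a 0) -> no => not a false positive
query ram: checks bit0=1, bit1=1, bit5=0 (has a 0) -> no => not a false positive
query yak: checks bit6=0, bit8=1 (has a 0) -> no => not a false positive
False positives (alphabetical): bee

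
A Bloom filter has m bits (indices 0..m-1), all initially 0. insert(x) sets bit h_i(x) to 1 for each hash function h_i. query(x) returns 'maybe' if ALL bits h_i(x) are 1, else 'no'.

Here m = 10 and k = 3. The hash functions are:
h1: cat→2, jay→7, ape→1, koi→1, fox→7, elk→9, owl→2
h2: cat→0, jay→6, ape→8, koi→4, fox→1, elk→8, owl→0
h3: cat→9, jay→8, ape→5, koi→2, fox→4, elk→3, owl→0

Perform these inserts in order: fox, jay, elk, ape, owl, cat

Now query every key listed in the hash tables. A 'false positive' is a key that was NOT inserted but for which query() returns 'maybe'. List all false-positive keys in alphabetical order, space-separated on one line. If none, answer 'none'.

Start: bits=0000000000
After insert 'fox': sets bits 1 4 7 -> bits=0100100100
After insert 'jay': sets bits 6 7 8 -> bits=0100101110
After insert 'elk': sets bits 3 8 9 -> bits=0101101111
After insert 'ape': sets bits 1 5 8 -> bits=0101111111
After insert 'owl': sets bits 0 2 -> bits=1111111111
After insert 'cat': sets bits 0 2 9 -> bits=1111111111
Not inserted: koi — query each against bits=1111111111:
query koi: checks bit1=1, bit2=1, bit4=1 (all 1) -> maybe => FALSE POSITIVE
False positives (alphabetical): koi

Answer: koi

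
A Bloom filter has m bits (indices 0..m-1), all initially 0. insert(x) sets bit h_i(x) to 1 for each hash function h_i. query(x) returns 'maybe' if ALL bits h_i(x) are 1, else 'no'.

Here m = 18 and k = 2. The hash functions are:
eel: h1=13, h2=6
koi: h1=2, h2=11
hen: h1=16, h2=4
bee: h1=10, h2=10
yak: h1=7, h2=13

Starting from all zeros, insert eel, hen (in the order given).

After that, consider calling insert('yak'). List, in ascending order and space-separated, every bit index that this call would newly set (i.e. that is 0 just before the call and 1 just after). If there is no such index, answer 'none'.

Start: bits=000000000000000000
After insert 'eel': sets bits 6 13 -> bits=000000100000010000
After insert 'hen': sets bits 4 16 -> bits=000010100000010010
insert 'yak' would touch bits 7 13; currently bit7=0, bit13=1
Bits that are 0 among those (would change 0->1): 7

Answer: 7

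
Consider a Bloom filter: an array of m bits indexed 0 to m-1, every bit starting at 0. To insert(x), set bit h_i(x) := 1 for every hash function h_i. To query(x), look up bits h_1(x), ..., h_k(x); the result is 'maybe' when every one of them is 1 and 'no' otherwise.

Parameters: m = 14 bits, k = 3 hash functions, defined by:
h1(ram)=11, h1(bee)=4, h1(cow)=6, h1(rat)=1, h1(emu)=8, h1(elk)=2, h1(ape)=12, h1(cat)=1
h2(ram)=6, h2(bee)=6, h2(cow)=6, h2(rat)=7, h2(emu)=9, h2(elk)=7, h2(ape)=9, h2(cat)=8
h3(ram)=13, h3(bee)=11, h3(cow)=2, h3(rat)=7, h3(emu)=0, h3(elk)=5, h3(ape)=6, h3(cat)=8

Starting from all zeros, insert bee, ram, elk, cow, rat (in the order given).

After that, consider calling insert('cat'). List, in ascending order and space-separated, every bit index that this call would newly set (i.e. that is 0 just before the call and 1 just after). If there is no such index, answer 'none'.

Answer: 8

Derivation:
Start: bits=00000000000000
After insert 'bee': sets bits 4 6 11 -> bits=00001010000100
After insert 'ram': sets bits 6 11 13 -> bits=00001010000101
After insert 'elk': sets bits 2 5 7 -> bits=00101111000101
After insert 'cow': sets bits 2 6 -> bits=00101111000101
After insert 'rat': sets bits 1 7 -> bits=01101111000101
insert 'cat' would touch bits 1 8; currently bit1=1, bit8=0
Bits that are 0 among those (would change 0->1): 8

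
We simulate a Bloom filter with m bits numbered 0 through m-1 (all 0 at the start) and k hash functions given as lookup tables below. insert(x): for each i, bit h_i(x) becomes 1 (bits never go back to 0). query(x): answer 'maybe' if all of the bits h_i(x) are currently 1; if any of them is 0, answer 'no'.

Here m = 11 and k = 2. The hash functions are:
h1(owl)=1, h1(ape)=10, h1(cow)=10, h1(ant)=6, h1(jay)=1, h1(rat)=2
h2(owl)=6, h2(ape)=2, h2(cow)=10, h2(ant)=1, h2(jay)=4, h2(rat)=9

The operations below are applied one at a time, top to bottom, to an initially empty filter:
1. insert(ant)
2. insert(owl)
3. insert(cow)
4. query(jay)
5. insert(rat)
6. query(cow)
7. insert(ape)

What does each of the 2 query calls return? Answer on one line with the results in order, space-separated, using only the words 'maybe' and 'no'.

Answer: no maybe

Derivation:
Start: bits=00000000000
Op 1: insert ant -> sets bits 1 6 -> bits=01000010000
Op 2: insert owl -> sets bits 1 6 -> bits=01000010000
Op 3: insert cow -> sets bits 10 -> bits=01000010001
Op 4: query jay -> checks bit1=1, bit4=0 (has a 0) -> no
Op 5: insert rat -> sets bits 2 9 -> bits=01100010011
Op 6: query cow -> checks bit10=1 (all 1) -> maybe
Op 7: insert ape -> sets bits 2 10 -> bits=01100010011
Query results in order: no maybe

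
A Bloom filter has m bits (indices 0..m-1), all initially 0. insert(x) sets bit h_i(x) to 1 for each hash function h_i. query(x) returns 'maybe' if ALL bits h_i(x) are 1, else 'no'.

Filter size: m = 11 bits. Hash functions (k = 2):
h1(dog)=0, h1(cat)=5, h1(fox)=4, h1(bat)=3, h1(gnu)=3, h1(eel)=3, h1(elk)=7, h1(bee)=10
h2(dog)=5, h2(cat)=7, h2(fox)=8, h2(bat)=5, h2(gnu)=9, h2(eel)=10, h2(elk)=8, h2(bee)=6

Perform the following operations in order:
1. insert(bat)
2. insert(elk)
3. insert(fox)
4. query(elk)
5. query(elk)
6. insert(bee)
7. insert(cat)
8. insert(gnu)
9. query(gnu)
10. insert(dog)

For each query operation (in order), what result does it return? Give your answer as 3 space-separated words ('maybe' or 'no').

Start: bits=00000000000
Op 1: insert bat -> sets bits 3 5 -> bits=00010100000
Op 2: insert elk -> sets bits 7 8 -> bits=00010101100
Op 3: insert fox -> sets bits 4 8 -> bits=00011101100
Op 4: query elk -> checks bit7=1, bit8=1 (all 1) -> maybe
Op 5: query elk -> checks bit7=1, bit8=1 (all 1) -> maybe
Op 6: insert bee -> sets bits 6 10 -> bits=00011111101
Op 7: insert cat -> sets bits 5 7 -> bits=00011111101
Op 8: insert gnu -> sets bits 3 9 -> bits=00011111111
Op 9: query gnu -> checks bit3=1, bit9=1 (all 1) -> maybe
Op 10: insert dog -> sets bits 0 5 -> bits=10011111111
Query results in order: maybe maybe maybe

Answer: maybe maybe maybe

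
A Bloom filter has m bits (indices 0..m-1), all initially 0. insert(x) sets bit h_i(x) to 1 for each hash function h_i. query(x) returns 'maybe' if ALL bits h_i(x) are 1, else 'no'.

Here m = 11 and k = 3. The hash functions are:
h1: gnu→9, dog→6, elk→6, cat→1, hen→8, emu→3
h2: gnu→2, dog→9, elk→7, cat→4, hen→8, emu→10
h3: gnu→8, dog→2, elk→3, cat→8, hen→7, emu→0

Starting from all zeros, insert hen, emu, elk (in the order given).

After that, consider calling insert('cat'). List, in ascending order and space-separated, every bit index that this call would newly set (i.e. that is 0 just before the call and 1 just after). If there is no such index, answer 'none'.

Answer: 1 4

Derivation:
Start: bits=00000000000
After insert 'hen': sets bits 7 8 -> bits=00000001100
After insert 'emu': sets bits 0 3 10 -> bits=10010001101
After insert 'elk': sets bits 3 6 7 -> bits=10010011101
insert 'cat' would touch bits 1 4 8; currently bit1=0, bit4=0, bit8=1
Bits that are 0 among those (would change 0->1): 1 4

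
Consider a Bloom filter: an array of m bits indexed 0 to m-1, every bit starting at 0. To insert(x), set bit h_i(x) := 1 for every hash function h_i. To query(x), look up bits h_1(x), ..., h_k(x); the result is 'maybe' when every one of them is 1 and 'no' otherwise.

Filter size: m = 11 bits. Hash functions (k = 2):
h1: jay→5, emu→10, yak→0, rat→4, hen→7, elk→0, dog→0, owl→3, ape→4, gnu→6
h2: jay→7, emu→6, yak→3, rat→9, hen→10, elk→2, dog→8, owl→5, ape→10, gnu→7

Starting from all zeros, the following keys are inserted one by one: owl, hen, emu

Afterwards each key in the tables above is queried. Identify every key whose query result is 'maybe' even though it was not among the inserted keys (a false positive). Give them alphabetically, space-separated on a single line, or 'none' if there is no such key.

Answer: gnu jay

Derivation:
Start: bits=00000000000
After insert 'owl': sets bits 3 5 -> bits=00010100000
After insert 'hen': sets bits 7 10 -> bits=00010101001
After insert 'emu': sets bits 6 10 -> bits=00010111001
Not inserted: ape dog elk gnu jay rat yak — query each against bits=00010111001:
query ape: checks bit4=0, bit10=1 (has a 0) -> no => not a false positive
query dog: checks bit0=0, bit8=0 (has a 0) -> no => not a false positive
query elk: checks bit0=0, bit2=0 (has a 0) -> no => not a false positive
query gnu: checks bit6=1, bit7=1 (all 1) -> maybe => FALSE POSITIVE
query jay: checks bit5=1, bit7=1 (all 1) -> maybe => FALSE POSITIVE
query rat: checks bit4=0, bit9=0 (has a 0) -> no => not a false positive
query yak: checks bit0=0, bit3=1 (has a 0) -> no => not a false positive
False positives (alphabetical): gnu jay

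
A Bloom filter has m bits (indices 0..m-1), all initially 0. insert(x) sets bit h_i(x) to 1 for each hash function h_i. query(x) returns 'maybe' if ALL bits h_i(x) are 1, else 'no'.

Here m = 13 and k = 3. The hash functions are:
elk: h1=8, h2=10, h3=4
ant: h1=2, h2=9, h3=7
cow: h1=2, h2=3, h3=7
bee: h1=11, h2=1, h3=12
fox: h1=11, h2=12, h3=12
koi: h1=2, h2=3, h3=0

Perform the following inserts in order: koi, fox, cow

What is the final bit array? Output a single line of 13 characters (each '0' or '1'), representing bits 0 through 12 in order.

Start: bits=0000000000000
After insert 'koi': sets bits 0 2 3 -> bits=1011000000000
After insert 'fox': sets bits 11 12 -> bits=1011000000011
After insert 'cow': sets bits 2 3 7 -> bits=1011000100011

Answer: 1011000100011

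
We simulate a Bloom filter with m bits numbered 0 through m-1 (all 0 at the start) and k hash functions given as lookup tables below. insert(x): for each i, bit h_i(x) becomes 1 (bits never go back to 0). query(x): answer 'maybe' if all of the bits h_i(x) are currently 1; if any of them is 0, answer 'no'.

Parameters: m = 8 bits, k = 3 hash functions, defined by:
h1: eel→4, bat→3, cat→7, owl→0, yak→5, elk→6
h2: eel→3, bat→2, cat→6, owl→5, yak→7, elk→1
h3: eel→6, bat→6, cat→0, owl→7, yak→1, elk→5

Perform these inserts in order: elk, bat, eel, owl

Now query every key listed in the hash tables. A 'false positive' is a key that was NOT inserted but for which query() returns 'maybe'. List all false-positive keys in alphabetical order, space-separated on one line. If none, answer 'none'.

Start: bits=00000000
After insert 'elk': sets bits 1 5 6 -> bits=01000110
After insert 'bat': sets bits 2 3 6 -> bits=01110110
After insert 'eel': sets bits 3 4 6 -> bits=01111110
After insert 'owl': sets bits 0 5 7 -> bits=11111111
Not inserted: cat yak — query each against bits=11111111:
query cat: checks bit0=1, bit6=1, bit7=1 (all 1) -> maybe => FALSE POSITIVE
query yak: checks bit1=1, bit5=1, bit7=1 (all 1) -> maybe => FALSE POSITIVE
False positives (alphabetical): cat yak

Answer: cat yak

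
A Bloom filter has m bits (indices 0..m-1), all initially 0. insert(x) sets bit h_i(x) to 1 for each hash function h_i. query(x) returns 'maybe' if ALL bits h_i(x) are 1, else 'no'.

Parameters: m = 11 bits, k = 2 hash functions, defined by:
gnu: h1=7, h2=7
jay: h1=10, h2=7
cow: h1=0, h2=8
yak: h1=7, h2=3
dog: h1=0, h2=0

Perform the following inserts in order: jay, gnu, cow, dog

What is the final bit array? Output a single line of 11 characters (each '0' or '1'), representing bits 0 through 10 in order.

Answer: 10000001101

Derivation:
Start: bits=00000000000
After insert 'jay': sets bits 7 10 -> bits=00000001001
After insert 'gnu': sets bits 7 -> bits=00000001001
After insert 'cow': sets bits 0 8 -> bits=10000001101
After insert 'dog': sets bits 0 -> bits=10000001101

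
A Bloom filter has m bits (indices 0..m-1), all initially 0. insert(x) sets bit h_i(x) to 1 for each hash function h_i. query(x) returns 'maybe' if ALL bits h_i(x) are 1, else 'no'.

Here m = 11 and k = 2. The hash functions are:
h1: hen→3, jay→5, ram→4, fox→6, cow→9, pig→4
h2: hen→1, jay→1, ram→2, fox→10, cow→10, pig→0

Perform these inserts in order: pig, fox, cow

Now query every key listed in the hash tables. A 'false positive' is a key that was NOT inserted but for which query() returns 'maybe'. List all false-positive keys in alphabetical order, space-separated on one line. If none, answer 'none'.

Answer: none

Derivation:
Start: bits=00000000000
After insert 'pig': sets bits 0 4 -> bits=10001000000
After insert 'fox': sets bits 6 10 -> bits=10001010001
After insert 'cow': sets bits 9 10 -> bits=10001010011
Not inserted: hen jay ram — query each against bits=10001010011:
query hen: checks bit1=0, bit3=0 (has a 0) -> no => not a false positive
query jay: checks bit1=0, bit5=0 (has a 0) -> no => not a false positive
query ram: checks bit2=0, bit4=1 (has a 0) -> no => not a false positive
False positives (alphabetical): none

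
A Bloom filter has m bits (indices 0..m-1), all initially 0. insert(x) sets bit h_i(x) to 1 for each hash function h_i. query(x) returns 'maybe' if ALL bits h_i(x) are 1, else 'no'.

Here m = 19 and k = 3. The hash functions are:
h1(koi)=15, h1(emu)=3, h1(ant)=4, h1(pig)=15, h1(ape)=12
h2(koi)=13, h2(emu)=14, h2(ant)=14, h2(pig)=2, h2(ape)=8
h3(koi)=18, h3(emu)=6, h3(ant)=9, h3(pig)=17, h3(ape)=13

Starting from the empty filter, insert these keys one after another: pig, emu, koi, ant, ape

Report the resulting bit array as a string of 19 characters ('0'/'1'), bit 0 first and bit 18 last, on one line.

Start: bits=0000000000000000000
After insert 'pig': sets bits 2 15 17 -> bits=0010000000000001010
After insert 'emu': sets bits 3 6 14 -> bits=0011001000000011010
After insert 'koi': sets bits 13 15 18 -> bits=0011001000000111011
After insert 'ant': sets bits 4 9 14 -> bits=0011101001000111011
After insert 'ape': sets bits 8 12 13 -> bits=0011101011001111011

Answer: 0011101011001111011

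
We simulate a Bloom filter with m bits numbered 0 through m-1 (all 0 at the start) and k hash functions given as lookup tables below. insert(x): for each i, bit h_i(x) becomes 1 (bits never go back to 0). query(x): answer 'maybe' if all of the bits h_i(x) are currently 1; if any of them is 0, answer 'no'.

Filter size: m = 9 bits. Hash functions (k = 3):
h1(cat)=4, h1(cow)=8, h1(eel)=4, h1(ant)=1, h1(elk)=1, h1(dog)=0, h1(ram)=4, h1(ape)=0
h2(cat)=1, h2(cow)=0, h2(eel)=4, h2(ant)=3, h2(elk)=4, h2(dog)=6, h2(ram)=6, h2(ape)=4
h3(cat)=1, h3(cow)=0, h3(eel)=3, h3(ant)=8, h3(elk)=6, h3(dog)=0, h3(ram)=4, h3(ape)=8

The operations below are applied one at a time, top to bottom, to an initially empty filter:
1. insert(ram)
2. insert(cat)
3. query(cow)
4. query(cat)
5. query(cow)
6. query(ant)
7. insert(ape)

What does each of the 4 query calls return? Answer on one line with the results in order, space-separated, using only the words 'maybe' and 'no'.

Start: bits=000000000
Op 1: insert ram -> sets bits 4 6 -> bits=000010100
Op 2: insert cat -> sets bits 1 4 -> bits=010010100
Op 3: query cow -> checks bit0=0, bit8=0 (has a 0) -> no
Op 4: query cat -> checks bit1=1, bit4=1 (all 1) -> maybe
Op 5: query cow -> checks bit0=0, bit8=0 (has a 0) -> no
Op 6: query ant -> checks bit1=1, bit3=0, bit8=0 (has a 0) -> no
Op 7: insert ape -> sets bits 0 4 8 -> bits=110010101
Query results in order: no maybe no no

Answer: no maybe no no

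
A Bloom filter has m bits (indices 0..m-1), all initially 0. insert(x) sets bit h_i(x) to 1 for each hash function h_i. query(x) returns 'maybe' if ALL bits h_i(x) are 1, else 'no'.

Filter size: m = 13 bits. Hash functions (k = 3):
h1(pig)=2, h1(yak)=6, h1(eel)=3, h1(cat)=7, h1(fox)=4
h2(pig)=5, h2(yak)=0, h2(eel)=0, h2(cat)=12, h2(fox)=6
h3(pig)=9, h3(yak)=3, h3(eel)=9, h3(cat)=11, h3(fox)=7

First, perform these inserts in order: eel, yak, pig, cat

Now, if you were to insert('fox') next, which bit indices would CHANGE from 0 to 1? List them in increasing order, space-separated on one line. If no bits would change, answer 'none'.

Start: bits=0000000000000
After insert 'eel': sets bits 0 3 9 -> bits=1001000001000
After insert 'yak': sets bits 0 3 6 -> bits=1001001001000
After insert 'pig': sets bits 2 5 9 -> bits=1011011001000
After insert 'cat': sets bits 7 11 12 -> bits=1011011101011
insert 'fox' would touch bits 4 6 7; currently bit4=0, bit6=1, bit7=1
Bits that are 0 among those (would change 0->1): 4

Answer: 4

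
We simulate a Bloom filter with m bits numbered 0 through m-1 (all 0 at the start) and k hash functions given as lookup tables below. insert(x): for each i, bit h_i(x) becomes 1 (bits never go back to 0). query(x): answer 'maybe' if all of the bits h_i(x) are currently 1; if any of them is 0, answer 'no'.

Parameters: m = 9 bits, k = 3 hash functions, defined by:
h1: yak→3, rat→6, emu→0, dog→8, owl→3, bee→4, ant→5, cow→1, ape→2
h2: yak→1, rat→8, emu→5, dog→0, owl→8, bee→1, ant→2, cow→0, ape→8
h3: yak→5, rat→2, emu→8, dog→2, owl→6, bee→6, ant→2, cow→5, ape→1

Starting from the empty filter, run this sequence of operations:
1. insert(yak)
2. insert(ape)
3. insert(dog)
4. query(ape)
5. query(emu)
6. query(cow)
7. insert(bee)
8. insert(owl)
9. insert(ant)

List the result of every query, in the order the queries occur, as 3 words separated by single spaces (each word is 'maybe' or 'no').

Start: bits=000000000
Op 1: insert yak -> sets bits 1 3 5 -> bits=010101000
Op 2: insert ape -> sets bits 1 2 8 -> bits=011101001
Op 3: insert dog -> sets bits 0 2 8 -> bits=111101001
Op 4: query ape -> checks bit1=1, bit2=1, bit8=1 (all 1) -> maybe
Op 5: query emu -> checks bit0=1, bit5=1, bit8=1 (all 1) -> maybe
Op 6: query cow -> checks bit0=1, bit1=1, bit5=1 (all 1) -> maybe
Op 7: insert bee -> sets bits 1 4 6 -> bits=111111101
Op 8: insert owl -> sets bits 3 6 8 -> bits=111111101
Op 9: insert ant -> sets bits 2 5 -> bits=111111101
Query results in order: maybe maybe maybe

Answer: maybe maybe maybe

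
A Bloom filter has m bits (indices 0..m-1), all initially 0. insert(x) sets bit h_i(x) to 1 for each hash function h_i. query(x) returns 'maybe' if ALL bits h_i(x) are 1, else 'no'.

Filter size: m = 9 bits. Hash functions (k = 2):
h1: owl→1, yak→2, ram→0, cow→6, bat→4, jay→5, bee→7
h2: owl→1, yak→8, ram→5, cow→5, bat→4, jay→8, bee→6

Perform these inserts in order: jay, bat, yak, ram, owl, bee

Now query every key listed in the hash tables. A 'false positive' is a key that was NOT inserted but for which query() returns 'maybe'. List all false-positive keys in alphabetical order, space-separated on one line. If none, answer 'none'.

Start: bits=000000000
After insert 'jay': sets bits 5 8 -> bits=000001001
After insert 'bat': sets bits 4 -> bits=000011001
After insert 'yak': sets bits 2 8 -> bits=001011001
After insert 'ram': sets bits 0 5 -> bits=101011001
After insert 'owl': sets bits 1 -> bits=111011001
After insert 'bee': sets bits 6 7 -> bits=111011111
Not inserted: cow — query each against bits=111011111:
query cow: checks bit5=1, bit6=1 (all 1) -> maybe => FALSE POSITIVE
False positives (alphabetical): cow

Answer: cow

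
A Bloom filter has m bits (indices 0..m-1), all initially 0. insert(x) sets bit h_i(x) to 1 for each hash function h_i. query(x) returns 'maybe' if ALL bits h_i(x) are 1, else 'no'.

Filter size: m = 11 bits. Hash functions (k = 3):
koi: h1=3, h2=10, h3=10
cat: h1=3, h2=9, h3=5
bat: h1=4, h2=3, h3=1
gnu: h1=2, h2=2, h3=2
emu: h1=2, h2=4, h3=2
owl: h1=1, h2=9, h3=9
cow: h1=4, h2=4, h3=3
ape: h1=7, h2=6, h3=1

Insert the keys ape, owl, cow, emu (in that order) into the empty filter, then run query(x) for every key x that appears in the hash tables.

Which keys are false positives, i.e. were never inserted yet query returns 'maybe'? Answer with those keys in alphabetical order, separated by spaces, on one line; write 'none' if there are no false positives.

Answer: bat gnu

Derivation:
Start: bits=00000000000
After insert 'ape': sets bits 1 6 7 -> bits=01000011000
After insert 'owl': sets bits 1 9 -> bits=01000011010
After insert 'cow': sets bits 3 4 -> bits=01011011010
After insert 'emu': sets bits 2 4 -> bits=01111011010
Not inserted: bat cat gnu koi — query each against bits=01111011010:
query bat: checks bit1=1, bit3=1, bit4=1 (all 1) -> maybe => FALSE POSITIVE
query cat: checks bit3=1, bit5=0, bit9=1 (has a 0) -> no => not a false positive
query gnu: checks bit2=1 (all 1) -> maybe => FALSE POSITIVE
query koi: checks bit3=1, bit10=0 (has a 0) -> no => not a false positive
False positives (alphabetical): bat gnu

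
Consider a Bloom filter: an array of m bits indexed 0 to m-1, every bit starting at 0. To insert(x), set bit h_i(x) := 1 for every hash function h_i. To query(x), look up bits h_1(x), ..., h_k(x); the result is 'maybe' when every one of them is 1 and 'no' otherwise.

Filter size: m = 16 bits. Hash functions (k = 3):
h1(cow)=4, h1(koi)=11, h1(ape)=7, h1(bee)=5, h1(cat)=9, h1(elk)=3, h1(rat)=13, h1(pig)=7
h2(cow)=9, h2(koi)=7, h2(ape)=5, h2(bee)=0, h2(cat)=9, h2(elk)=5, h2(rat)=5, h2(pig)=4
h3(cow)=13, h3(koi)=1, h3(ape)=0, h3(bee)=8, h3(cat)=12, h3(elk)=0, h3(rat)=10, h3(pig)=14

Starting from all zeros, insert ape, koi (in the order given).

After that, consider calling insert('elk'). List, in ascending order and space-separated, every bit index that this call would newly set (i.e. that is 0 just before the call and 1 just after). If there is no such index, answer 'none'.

Start: bits=0000000000000000
After insert 'ape': sets bits 0 5 7 -> bits=1000010100000000
After insert 'koi': sets bits 1 7 11 -> bits=1100010100010000
insert 'elk' would touch bits 0 3 5; currently bit0=1, bit3=0, bit5=1
Bits that are 0 among those (would change 0->1): 3

Answer: 3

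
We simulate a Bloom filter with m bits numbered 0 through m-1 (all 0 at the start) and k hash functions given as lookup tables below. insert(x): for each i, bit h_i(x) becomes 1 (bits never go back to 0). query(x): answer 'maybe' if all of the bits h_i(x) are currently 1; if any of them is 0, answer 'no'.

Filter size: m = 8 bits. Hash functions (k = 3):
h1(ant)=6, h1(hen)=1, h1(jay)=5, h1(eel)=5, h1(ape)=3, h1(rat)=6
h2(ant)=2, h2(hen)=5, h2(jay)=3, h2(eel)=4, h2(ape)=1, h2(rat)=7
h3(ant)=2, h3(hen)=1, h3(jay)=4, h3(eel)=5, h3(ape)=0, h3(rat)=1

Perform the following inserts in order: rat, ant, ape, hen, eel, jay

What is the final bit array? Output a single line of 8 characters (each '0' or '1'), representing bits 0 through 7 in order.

Answer: 11111111

Derivation:
Start: bits=00000000
After insert 'rat': sets bits 1 6 7 -> bits=01000011
After insert 'ant': sets bits 2 6 -> bits=01100011
After insert 'ape': sets bits 0 1 3 -> bits=11110011
After insert 'hen': sets bits 1 5 -> bits=11110111
After insert 'eel': sets bits 4 5 -> bits=11111111
After insert 'jay': sets bits 3 4 5 -> bits=11111111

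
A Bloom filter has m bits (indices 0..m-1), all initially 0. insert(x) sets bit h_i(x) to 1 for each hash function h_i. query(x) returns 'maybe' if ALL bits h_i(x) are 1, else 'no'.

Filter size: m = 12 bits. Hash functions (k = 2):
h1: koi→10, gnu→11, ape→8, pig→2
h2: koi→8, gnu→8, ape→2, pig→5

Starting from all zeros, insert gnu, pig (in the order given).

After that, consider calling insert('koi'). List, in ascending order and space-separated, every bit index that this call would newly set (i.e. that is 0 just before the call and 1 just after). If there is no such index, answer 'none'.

Start: bits=000000000000
After insert 'gnu': sets bits 8 11 -> bits=000000001001
After insert 'pig': sets bits 2 5 -> bits=001001001001
insert 'koi' would touch bits 8 10; currently bit8=1, bit10=0
Bits that are 0 among those (would change 0->1): 10

Answer: 10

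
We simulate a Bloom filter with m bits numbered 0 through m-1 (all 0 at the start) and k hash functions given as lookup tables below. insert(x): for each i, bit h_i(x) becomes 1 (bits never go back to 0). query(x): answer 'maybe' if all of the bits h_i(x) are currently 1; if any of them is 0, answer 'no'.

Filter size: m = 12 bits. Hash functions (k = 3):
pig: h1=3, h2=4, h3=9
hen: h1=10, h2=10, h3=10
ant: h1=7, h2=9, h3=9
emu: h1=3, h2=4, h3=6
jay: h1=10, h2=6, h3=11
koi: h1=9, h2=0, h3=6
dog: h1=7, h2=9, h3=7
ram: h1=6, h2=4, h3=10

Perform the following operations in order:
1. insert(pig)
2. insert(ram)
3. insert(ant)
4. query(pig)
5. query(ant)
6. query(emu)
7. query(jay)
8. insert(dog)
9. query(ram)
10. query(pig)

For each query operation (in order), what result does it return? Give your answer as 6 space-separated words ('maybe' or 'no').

Answer: maybe maybe maybe no maybe maybe

Derivation:
Start: bits=000000000000
Op 1: insert pig -> sets bits 3 4 9 -> bits=000110000100
Op 2: insert ram -> sets bits 4 6 10 -> bits=000110100110
Op 3: insert ant -> sets bits 7 9 -> bits=000110110110
Op 4: query pig -> checks bit3=1, bit4=1, bit9=1 (all 1) -> maybe
Op 5: query ant -> checks bit7=1, bit9=1 (all 1) -> maybe
Op 6: query emu -> checks bit3=1, bit4=1, bit6=1 (all 1) -> maybe
Op 7: query jay -> checks bit6=1, bit10=1, bit11=0 (has a 0) -> no
Op 8: insert dog -> sets bits 7 9 -> bits=000110110110
Op 9: query ram -> checks bit4=1, bit6=1, bit10=1 (all 1) -> maybe
Op 10: query pig -> checks bit3=1, bit4=1, bit9=1 (all 1) -> maybe
Query results in order: maybe maybe maybe no maybe maybe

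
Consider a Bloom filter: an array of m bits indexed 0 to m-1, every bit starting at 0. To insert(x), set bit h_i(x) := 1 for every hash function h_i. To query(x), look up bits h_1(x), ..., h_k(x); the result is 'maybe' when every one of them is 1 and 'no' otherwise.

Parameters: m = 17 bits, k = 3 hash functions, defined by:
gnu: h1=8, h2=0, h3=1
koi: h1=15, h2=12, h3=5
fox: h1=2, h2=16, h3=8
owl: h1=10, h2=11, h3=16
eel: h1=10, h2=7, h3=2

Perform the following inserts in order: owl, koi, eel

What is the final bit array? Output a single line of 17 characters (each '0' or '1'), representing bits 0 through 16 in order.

Start: bits=00000000000000000
After insert 'owl': sets bits 10 11 16 -> bits=00000000001100001
After insert 'koi': sets bits 5 12 15 -> bits=00000100001110011
After insert 'eel': sets bits 2 7 10 -> bits=00100101001110011

Answer: 00100101001110011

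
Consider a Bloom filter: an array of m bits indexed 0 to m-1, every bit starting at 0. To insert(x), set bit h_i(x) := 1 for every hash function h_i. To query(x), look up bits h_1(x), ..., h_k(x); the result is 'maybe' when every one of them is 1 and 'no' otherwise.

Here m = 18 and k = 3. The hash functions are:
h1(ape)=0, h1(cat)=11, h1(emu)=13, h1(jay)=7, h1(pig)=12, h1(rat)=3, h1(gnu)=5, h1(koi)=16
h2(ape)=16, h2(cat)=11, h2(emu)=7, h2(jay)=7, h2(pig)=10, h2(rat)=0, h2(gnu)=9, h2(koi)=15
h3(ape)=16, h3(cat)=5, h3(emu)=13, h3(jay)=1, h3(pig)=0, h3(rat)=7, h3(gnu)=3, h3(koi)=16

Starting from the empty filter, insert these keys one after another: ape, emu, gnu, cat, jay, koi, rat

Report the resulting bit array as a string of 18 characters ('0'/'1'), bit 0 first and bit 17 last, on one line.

Answer: 110101010101010110

Derivation:
Start: bits=000000000000000000
After insert 'ape': sets bits 0 16 -> bits=100000000000000010
After insert 'emu': sets bits 7 13 -> bits=100000010000010010
After insert 'gnu': sets bits 3 5 9 -> bits=100101010100010010
After insert 'cat': sets bits 5 11 -> bits=100101010101010010
After insert 'jay': sets bits 1 7 -> bits=110101010101010010
After insert 'koi': sets bits 15 16 -> bits=110101010101010110
After insert 'rat': sets bits 0 3 7 -> bits=110101010101010110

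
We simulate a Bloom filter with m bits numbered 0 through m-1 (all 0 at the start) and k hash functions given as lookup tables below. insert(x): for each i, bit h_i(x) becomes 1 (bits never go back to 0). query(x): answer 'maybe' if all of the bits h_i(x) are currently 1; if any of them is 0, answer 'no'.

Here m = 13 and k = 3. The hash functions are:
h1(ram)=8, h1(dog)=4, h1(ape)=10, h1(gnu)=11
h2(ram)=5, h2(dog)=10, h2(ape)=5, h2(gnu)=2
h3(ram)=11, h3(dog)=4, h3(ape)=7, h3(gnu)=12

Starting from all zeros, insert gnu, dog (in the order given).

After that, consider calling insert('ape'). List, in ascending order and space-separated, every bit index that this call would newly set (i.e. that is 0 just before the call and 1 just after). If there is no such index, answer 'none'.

Start: bits=0000000000000
After insert 'gnu': sets bits 2 11 12 -> bits=0010000000011
After insert 'dog': sets bits 4 10 -> bits=0010100000111
insert 'ape' would touch bits 5 7 10; currently bit5=0, bit7=0, bit10=1
Bits that are 0 among those (would change 0->1): 5 7

Answer: 5 7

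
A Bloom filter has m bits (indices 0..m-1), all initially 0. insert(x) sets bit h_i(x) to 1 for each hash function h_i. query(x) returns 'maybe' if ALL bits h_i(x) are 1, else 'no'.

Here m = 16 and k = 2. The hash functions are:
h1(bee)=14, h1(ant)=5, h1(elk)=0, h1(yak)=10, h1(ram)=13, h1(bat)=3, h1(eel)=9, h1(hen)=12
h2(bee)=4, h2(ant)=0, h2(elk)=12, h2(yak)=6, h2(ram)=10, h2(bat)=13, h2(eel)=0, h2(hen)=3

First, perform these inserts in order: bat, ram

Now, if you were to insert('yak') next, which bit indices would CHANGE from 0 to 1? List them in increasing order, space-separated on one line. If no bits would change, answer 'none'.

Answer: 6

Derivation:
Start: bits=0000000000000000
After insert 'bat': sets bits 3 13 -> bits=0001000000000100
After insert 'ram': sets bits 10 13 -> bits=0001000000100100
insert 'yak' would touch bits 6 10; currently bit6=0, bit10=1
Bits that are 0 among those (would change 0->1): 6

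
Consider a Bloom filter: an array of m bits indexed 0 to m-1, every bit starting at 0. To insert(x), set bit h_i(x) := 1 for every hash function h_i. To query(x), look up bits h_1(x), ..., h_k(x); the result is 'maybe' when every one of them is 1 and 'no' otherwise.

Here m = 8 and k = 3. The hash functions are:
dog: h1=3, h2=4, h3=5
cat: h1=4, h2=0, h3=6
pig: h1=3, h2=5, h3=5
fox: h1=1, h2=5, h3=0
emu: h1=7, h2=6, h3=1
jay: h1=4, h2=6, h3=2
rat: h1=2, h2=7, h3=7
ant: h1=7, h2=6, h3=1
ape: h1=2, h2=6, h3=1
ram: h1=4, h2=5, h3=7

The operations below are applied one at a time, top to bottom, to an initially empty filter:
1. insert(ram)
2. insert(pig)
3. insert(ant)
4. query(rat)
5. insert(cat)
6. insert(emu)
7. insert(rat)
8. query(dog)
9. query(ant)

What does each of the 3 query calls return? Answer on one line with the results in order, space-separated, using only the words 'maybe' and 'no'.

Start: bits=00000000
Op 1: insert ram -> sets bits 4 5 7 -> bits=00001101
Op 2: insert pig -> sets bits 3 5 -> bits=00011101
Op 3: insert ant -> sets bits 1 6 7 -> bits=01011111
Op 4: query rat -> checks bit2=0, bit7=1 (has a 0) -> no
Op 5: insert cat -> sets bits 0 4 6 -> bits=11011111
Op 6: insert emu -> sets bits 1 6 7 -> bits=11011111
Op 7: insert rat -> sets bits 2 7 -> bits=11111111
Op 8: query dog -> checks bit3=1, bit4=1, bit5=1 (all 1) -> maybe
Op 9: query ant -> checks bit1=1, bit6=1, bit7=1 (all 1) -> maybe
Query results in order: no maybe maybe

Answer: no maybe maybe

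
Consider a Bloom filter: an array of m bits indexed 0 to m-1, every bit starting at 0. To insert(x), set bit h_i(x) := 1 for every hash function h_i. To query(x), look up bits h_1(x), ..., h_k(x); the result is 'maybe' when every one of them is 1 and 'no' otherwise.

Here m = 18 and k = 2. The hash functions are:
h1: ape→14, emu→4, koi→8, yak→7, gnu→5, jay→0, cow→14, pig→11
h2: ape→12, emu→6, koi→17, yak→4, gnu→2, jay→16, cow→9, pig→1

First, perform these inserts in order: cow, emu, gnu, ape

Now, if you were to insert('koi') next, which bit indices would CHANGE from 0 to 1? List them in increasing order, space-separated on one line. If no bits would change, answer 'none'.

Start: bits=000000000000000000
After insert 'cow': sets bits 9 14 -> bits=000000000100001000
After insert 'emu': sets bits 4 6 -> bits=000010100100001000
After insert 'gnu': sets bits 2 5 -> bits=001011100100001000
After insert 'ape': sets bits 12 14 -> bits=001011100100101000
insert 'koi' would touch bits 8 17; currently bit8=0, bit17=0
Bits that are 0 among those (would change 0->1): 8 17

Answer: 8 17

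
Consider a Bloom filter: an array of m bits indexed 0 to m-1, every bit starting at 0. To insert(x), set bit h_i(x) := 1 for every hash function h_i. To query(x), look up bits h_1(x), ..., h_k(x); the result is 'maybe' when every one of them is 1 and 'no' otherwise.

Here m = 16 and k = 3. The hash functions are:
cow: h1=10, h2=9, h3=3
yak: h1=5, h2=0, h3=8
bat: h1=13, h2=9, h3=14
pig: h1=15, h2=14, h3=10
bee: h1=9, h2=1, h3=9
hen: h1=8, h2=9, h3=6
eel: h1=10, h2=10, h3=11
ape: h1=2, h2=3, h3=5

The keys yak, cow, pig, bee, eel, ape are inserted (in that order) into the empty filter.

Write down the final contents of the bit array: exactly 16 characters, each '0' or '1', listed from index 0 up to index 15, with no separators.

Answer: 1111010011110011

Derivation:
Start: bits=0000000000000000
After insert 'yak': sets bits 0 5 8 -> bits=1000010010000000
After insert 'cow': sets bits 3 9 10 -> bits=1001010011100000
After insert 'pig': sets bits 10 14 15 -> bits=1001010011100011
After insert 'bee': sets bits 1 9 -> bits=1101010011100011
After insert 'eel': sets bits 10 11 -> bits=1101010011110011
After insert 'ape': sets bits 2 3 5 -> bits=1111010011110011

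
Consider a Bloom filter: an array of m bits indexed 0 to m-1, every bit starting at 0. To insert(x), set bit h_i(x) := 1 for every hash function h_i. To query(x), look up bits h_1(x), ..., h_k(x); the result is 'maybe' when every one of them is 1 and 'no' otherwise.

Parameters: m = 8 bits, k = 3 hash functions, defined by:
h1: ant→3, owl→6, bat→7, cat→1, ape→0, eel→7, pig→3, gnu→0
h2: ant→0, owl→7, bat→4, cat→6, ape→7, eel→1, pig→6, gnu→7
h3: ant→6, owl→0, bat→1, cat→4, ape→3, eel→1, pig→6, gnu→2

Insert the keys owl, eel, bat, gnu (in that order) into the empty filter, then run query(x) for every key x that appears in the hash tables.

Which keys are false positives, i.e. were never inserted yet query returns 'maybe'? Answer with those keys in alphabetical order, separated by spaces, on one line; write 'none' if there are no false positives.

Start: bits=00000000
After insert 'owl': sets bits 0 6 7 -> bits=10000011
After insert 'eel': sets bits 1 7 -> bits=11000011
After insert 'bat': sets bits 1 4 7 -> bits=11001011
After insert 'gnu': sets bits 0 2 7 -> bits=11101011
Not inserted: ant ape cat pig — query each against bits=11101011:
query ant: checks bit0=1, bit3=0, bit6=1 (has a 0) -> no => not a false positive
query ape: checks bit0=1, bit3=0, bit7=1 (has a 0) -> no => not a false positive
query cat: checks bit1=1, bit4=1, bit6=1 (all 1) -> maybe => FALSE POSITIVE
query pig: checks bit3=0, bit6=1 (has a 0) -> no => not a false positive
False positives (alphabetical): cat

Answer: cat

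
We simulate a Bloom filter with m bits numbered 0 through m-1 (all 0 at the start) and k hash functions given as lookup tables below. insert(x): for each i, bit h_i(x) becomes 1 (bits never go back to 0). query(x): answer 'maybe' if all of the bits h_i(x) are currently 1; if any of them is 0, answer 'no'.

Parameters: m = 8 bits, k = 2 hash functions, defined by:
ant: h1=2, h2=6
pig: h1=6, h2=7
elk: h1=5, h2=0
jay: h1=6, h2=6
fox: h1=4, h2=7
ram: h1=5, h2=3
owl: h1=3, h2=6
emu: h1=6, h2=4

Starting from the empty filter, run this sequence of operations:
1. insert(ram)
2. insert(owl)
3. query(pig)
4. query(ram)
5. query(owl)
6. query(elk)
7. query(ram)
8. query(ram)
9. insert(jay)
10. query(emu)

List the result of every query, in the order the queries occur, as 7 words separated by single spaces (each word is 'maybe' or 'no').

Answer: no maybe maybe no maybe maybe no

Derivation:
Start: bits=00000000
Op 1: insert ram -> sets bits 3 5 -> bits=00010100
Op 2: insert owl -> sets bits 3 6 -> bits=00010110
Op 3: query pig -> checks bit6=1, bit7=0 (has a 0) -> no
Op 4: query ram -> checks bit3=1, bit5=1 (all 1) -> maybe
Op 5: query owl -> checks bit3=1, bit6=1 (all 1) -> maybe
Op 6: query elk -> checks bit0=0, bit5=1 (has a 0) -> no
Op 7: query ram -> checks bit3=1, bit5=1 (all 1) -> maybe
Op 8: query ram -> checks bit3=1, bit5=1 (all 1) -> maybe
Op 9: insert jay -> sets bits 6 -> bits=00010110
Op 10: query emu -> checks bit4=0, bit6=1 (has a 0) -> no
Query results in order: no maybe maybe no maybe maybe no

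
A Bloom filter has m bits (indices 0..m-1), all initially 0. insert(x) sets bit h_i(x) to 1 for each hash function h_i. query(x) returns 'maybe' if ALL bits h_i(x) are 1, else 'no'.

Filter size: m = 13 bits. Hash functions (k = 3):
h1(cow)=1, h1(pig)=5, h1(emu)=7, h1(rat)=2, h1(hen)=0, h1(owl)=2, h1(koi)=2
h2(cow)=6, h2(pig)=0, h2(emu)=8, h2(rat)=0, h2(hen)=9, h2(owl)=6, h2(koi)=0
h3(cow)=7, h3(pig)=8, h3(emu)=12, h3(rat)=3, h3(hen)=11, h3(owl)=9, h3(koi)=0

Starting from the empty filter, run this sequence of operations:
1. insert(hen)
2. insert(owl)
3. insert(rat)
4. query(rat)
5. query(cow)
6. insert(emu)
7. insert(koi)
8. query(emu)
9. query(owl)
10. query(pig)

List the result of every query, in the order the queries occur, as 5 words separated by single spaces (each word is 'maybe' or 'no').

Answer: maybe no maybe maybe no

Derivation:
Start: bits=0000000000000
Op 1: insert hen -> sets bits 0 9 11 -> bits=1000000001010
Op 2: insert owl -> sets bits 2 6 9 -> bits=1010001001010
Op 3: insert rat -> sets bits 0 2 3 -> bits=1011001001010
Op 4: query rat -> checks bit0=1, bit2=1, bit3=1 (all 1) -> maybe
Op 5: query cow -> checks bit1=0, bit6=1, bit7=0 (has a 0) -> no
Op 6: insert emu -> sets bits 7 8 12 -> bits=1011001111011
Op 7: insert koi -> sets bits 0 2 -> bits=1011001111011
Op 8: query emu -> checks bit7=1, bit8=1, bit12=1 (all 1) -> maybe
Op 9: query owl -> checks bit2=1, bit6=1, bit9=1 (all 1) -> maybe
Op 10: query pig -> checks bit0=1, bit5=0, bit8=1 (has a 0) -> no
Query results in order: maybe no maybe maybe no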